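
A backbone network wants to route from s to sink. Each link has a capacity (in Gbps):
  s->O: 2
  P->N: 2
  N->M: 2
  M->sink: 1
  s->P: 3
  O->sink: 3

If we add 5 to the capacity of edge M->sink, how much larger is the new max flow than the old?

1

Original max flow = 3.
After raising cap(M->sink), augmenting paths through that edge carry 1 more unit.
New max flow = 4. Increase = 1.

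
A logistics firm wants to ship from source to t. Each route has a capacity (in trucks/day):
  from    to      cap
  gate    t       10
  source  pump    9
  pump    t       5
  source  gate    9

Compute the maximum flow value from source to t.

14

Augment source→gate→t: bottleneck 9. Total 9.
Augment source→pump→t: bottleneck 5. Total 14.
No augmenting path remains in the residual graph.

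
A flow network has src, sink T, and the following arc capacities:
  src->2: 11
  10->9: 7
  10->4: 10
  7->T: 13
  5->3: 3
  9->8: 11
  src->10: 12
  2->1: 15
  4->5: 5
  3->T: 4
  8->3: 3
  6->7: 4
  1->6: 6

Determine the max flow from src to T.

Augment src->10->4->5->3->T: bottleneck 3. Total 3.
Augment src->10->9->8->3->T: bottleneck 1. Total 4.
Augment src->2->1->6->7->T: bottleneck 4. Total 8.
No augmenting path remains in the residual graph.

8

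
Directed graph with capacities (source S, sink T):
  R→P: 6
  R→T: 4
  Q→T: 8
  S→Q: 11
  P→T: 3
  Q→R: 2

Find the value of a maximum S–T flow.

10

Augment S→Q→T: bottleneck 8. Total 8.
Augment S→Q→R→T: bottleneck 2. Total 10.
No augmenting path remains in the residual graph.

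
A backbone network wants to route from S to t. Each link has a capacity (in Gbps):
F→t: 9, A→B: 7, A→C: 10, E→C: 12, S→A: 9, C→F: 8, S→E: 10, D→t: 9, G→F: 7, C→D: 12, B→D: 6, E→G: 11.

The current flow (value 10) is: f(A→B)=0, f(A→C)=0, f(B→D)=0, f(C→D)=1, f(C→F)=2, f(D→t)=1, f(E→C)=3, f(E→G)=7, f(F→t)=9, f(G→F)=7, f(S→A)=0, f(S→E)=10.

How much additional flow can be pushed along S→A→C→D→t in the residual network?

Residual capacities along the path: S→A: 9, A→C: 10, C→D: 11, D→t: 8.
Minimum is 8.

8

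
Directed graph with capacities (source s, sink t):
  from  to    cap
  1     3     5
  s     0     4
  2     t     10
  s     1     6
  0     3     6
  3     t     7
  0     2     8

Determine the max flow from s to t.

Augment s→0→2→t: bottleneck 4. Total 4.
Augment s→1→3→t: bottleneck 5. Total 9.
No augmenting path remains in the residual graph.

9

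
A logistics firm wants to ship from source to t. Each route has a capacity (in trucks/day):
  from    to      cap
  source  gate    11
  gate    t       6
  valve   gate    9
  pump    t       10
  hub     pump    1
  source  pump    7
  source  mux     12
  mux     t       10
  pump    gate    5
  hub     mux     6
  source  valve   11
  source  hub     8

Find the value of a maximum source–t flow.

Augment source→pump→t: bottleneck 7. Total 7.
Augment source→mux→t: bottleneck 10. Total 17.
Augment source→gate→t: bottleneck 6. Total 23.
Augment source→hub→pump→t: bottleneck 1. Total 24.
No augmenting path remains in the residual graph.

24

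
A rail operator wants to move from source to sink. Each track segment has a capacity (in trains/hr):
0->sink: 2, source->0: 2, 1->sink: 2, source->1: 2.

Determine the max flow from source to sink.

4

Augment source->1->sink: bottleneck 2. Total 2.
Augment source->0->sink: bottleneck 2. Total 4.
No augmenting path remains in the residual graph.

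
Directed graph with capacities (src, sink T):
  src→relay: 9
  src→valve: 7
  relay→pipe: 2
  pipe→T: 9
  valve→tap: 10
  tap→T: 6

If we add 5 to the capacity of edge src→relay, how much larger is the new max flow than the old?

0

Original max flow = 8.
Edge src→relay does not cross the min cut (source side {relay, src, tap, valve}), so extra capacity there cannot help.
New max flow = 8. Increase = 0.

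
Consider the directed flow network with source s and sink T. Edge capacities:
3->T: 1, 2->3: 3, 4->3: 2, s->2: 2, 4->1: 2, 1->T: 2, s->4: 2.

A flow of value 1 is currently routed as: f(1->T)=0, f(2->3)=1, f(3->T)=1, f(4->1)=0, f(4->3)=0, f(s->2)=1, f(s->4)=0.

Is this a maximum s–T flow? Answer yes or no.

Residual path s->4->1->T has bottleneck 2 > 0.
Pushing 2 along it raises the flow to 3, so the given flow is not maximum.

No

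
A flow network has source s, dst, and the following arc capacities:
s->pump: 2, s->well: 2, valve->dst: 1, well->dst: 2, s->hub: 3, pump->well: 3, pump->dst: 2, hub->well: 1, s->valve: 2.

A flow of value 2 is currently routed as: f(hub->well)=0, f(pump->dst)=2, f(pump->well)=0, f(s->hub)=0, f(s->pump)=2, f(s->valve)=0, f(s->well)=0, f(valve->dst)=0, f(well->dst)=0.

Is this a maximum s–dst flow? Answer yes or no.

No

Residual path s->well->dst has bottleneck 2 > 0.
Pushing 2 along it raises the flow to 4, so the given flow is not maximum.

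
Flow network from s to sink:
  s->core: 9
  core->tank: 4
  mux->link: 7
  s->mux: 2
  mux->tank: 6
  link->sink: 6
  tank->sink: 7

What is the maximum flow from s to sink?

Augment s->core->tank->sink: bottleneck 4. Total 4.
Augment s->mux->tank->sink: bottleneck 2. Total 6.
No augmenting path remains in the residual graph.

6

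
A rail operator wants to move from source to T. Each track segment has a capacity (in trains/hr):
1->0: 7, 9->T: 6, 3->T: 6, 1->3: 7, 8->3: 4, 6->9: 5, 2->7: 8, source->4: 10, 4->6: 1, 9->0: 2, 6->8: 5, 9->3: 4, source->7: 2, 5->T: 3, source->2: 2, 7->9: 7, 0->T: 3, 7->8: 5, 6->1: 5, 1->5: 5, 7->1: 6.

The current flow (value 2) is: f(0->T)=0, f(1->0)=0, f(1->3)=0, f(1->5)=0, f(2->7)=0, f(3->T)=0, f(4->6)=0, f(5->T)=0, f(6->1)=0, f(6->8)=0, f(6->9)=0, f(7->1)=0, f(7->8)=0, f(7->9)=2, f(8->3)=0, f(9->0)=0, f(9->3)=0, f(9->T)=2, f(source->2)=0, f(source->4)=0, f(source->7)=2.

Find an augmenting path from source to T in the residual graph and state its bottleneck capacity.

source->4->6->9->T, bottleneck 1

Residual along source->4->6->9->T: source->4: 10, 4->6: 1, 6->9: 5, 9->T: 4.
Bottleneck = min = 1.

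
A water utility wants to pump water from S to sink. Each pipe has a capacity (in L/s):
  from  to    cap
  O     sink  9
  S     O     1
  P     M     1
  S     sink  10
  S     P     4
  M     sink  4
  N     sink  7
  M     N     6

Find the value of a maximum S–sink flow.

12

Augment S->sink: bottleneck 10. Total 10.
Augment S->O->sink: bottleneck 1. Total 11.
Augment S->P->M->sink: bottleneck 1. Total 12.
No augmenting path remains in the residual graph.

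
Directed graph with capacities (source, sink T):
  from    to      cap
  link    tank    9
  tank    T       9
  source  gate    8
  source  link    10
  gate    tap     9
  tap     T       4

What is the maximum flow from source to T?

Augment source→link→tank→T: bottleneck 9. Total 9.
Augment source→gate→tap→T: bottleneck 4. Total 13.
No augmenting path remains in the residual graph.

13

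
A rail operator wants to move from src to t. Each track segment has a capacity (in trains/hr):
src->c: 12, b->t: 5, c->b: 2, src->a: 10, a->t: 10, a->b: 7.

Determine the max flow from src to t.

12

Augment src->a->t: bottleneck 10. Total 10.
Augment src->c->b->t: bottleneck 2. Total 12.
No augmenting path remains in the residual graph.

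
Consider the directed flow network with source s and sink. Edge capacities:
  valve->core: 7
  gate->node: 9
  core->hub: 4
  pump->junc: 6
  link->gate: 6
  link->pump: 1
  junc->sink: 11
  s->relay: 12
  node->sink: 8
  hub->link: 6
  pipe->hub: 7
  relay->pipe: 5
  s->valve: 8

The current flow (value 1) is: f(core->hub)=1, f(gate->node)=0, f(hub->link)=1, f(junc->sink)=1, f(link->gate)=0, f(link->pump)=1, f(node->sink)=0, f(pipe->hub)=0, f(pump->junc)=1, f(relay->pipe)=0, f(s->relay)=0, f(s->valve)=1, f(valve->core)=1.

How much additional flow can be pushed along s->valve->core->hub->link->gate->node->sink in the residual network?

3

Residual capacities along the path: s->valve: 7, valve->core: 6, core->hub: 3, hub->link: 5, link->gate: 6, gate->node: 9, node->sink: 8.
Minimum is 3.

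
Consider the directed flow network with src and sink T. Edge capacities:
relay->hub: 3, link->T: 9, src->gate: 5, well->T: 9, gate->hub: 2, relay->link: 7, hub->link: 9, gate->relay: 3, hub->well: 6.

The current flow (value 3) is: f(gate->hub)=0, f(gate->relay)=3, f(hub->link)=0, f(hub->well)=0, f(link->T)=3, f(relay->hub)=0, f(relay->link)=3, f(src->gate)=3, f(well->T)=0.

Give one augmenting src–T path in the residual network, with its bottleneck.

src->gate->hub->link->T, bottleneck 2

Residual along src->gate->hub->link->T: src->gate: 2, gate->hub: 2, hub->link: 9, link->T: 6.
Bottleneck = min = 2.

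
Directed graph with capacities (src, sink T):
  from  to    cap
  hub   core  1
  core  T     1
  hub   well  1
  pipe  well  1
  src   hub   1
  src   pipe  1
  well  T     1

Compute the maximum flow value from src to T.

2

Augment src->pipe->well->T: bottleneck 1. Total 1.
Augment src->hub->core->T: bottleneck 1. Total 2.
No augmenting path remains in the residual graph.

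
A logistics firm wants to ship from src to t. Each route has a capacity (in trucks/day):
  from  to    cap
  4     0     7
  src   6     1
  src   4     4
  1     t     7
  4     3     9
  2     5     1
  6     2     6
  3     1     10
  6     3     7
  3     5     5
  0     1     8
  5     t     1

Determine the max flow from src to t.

Augment src→4→0→1→t: bottleneck 4. Total 4.
Augment src→6→3→1→t: bottleneck 1. Total 5.
No augmenting path remains in the residual graph.

5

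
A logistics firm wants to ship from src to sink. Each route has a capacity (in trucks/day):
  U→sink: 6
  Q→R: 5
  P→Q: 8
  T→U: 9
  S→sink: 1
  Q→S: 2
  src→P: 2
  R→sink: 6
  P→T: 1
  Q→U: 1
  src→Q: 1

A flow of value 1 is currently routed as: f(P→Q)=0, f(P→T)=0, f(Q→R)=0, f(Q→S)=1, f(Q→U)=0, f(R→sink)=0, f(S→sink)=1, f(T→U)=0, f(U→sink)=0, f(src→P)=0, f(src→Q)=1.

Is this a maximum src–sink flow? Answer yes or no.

No

Residual path src→P→Q→U→sink has bottleneck 1 > 0.
Pushing 1 along it raises the flow to 2, so the given flow is not maximum.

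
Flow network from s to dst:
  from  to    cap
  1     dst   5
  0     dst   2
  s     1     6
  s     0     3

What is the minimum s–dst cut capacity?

Max flow = 7 (via 2 augmenting paths).
In the residual at optimum, the set reachable from s is {0, 1, s}.
Cut edges: 1→dst (cap 5), 0→dst (cap 2). Sum = 7.

7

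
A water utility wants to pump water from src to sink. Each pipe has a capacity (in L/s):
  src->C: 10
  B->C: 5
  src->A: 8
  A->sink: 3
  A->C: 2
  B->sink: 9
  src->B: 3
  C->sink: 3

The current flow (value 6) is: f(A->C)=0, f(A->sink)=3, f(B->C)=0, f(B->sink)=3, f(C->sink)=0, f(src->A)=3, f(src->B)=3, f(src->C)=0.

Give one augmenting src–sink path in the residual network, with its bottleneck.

src->C->sink, bottleneck 3

Residual along src->C->sink: src->C: 10, C->sink: 3.
Bottleneck = min = 3.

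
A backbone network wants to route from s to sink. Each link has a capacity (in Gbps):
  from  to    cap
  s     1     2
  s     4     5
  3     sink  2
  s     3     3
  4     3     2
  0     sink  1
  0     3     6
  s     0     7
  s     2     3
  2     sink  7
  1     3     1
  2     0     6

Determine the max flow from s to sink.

Augment s->2->sink: bottleneck 3. Total 3.
Augment s->0->sink: bottleneck 1. Total 4.
Augment s->3->sink: bottleneck 2. Total 6.
No augmenting path remains in the residual graph.

6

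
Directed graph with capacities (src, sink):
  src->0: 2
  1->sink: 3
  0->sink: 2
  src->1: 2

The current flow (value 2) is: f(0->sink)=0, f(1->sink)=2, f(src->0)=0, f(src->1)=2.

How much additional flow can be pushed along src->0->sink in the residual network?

2

Residual capacities along the path: src->0: 2, 0->sink: 2.
Minimum is 2.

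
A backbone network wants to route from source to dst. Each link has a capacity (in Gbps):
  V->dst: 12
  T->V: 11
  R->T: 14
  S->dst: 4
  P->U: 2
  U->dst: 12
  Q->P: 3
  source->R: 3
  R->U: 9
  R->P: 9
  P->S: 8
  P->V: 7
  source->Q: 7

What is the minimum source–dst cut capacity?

6

Max flow = 6 (via 2 augmenting paths).
In the residual at optimum, the set reachable from source is {Q, source}.
Cut edges: source->R (cap 3), Q->P (cap 3). Sum = 6.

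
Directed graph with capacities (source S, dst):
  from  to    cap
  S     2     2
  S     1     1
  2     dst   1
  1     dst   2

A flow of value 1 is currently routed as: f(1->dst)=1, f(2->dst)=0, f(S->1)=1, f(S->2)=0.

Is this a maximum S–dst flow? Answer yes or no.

No

Residual path S->2->dst has bottleneck 1 > 0.
Pushing 1 along it raises the flow to 2, so the given flow is not maximum.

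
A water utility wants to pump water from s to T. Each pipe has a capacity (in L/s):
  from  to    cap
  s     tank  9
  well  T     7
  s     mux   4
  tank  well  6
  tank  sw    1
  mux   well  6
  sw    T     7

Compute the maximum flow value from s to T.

8

Augment s->mux->well->T: bottleneck 4. Total 4.
Augment s->tank->well->T: bottleneck 3. Total 7.
Augment s->tank->sw->T: bottleneck 1. Total 8.
No augmenting path remains in the residual graph.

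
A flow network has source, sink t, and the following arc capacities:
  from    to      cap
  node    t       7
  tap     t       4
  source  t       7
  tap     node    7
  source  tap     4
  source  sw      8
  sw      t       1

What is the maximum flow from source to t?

Augment source→t: bottleneck 7. Total 7.
Augment source→tap→t: bottleneck 4. Total 11.
Augment source→sw→t: bottleneck 1. Total 12.
No augmenting path remains in the residual graph.

12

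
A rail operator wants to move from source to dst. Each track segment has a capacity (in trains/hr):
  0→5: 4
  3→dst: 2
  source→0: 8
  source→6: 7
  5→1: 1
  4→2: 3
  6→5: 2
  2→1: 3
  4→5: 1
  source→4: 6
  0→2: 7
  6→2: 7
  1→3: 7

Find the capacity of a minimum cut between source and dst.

Max flow = 2 (via 2 augmenting paths).
In the residual at optimum, the set reachable from source is {0, 1, 2, 3, 4, 5, 6, source}.
Cut edges: 3→dst (cap 2). Sum = 2.

2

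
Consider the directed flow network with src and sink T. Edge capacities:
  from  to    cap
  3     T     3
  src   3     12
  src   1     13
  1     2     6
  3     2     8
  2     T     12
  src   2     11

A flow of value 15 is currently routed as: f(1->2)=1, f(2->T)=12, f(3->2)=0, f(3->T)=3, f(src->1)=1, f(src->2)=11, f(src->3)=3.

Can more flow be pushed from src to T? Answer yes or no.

No

Residual reachable from src: {1, 2, 3, src}; T is not reachable.
Saturated cut: 3->T, 2->T with total capacity 15 = current flow value. Flow is maximum.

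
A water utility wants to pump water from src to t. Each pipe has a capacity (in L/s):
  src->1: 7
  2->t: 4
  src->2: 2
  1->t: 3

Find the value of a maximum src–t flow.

5

Augment src->2->t: bottleneck 2. Total 2.
Augment src->1->t: bottleneck 3. Total 5.
No augmenting path remains in the residual graph.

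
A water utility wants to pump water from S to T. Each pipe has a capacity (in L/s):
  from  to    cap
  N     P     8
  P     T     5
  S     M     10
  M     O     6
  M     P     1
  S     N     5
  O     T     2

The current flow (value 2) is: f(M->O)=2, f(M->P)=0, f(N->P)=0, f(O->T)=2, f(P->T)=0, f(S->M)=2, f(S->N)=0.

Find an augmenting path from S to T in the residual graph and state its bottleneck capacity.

S->M->P->T, bottleneck 1

Residual along S->M->P->T: S->M: 8, M->P: 1, P->T: 5.
Bottleneck = min = 1.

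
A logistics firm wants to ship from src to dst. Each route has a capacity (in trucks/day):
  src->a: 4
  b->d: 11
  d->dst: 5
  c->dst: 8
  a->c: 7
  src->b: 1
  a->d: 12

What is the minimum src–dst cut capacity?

5

Max flow = 5 (via 2 augmenting paths).
In the residual at optimum, the set reachable from src is {src}.
Cut edges: src->a (cap 4), src->b (cap 1). Sum = 5.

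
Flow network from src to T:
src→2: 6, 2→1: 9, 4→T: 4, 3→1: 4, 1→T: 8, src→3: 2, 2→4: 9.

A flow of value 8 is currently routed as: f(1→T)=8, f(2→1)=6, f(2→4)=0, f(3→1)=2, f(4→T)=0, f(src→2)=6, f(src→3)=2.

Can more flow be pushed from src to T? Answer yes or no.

No

Residual reachable from src: {src}; T is not reachable.
Saturated cut: src→3, src→2 with total capacity 8 = current flow value. Flow is maximum.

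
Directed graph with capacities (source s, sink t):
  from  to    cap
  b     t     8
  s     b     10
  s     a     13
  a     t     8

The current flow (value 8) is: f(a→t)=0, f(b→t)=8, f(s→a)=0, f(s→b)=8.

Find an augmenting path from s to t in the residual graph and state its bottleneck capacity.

s→a→t, bottleneck 8

Residual along s→a→t: s→a: 13, a→t: 8.
Bottleneck = min = 8.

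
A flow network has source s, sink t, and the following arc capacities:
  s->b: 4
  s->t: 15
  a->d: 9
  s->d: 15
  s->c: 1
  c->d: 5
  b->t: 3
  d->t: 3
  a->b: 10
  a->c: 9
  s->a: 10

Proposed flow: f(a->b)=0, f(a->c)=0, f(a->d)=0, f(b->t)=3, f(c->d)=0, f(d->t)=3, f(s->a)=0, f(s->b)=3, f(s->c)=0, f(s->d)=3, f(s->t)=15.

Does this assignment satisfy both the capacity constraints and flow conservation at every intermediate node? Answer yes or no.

Yes

Every edge has 0 ≤ f(e) ≤ cap(e).
At each intermediate node, inflow equals outflow.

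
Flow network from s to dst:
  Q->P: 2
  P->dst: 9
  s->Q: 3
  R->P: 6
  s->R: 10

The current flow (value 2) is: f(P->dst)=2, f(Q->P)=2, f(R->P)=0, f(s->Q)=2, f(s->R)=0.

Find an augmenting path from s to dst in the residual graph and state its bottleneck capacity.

Residual along s->R->P->dst: s->R: 10, R->P: 6, P->dst: 7.
Bottleneck = min = 6.

s->R->P->dst, bottleneck 6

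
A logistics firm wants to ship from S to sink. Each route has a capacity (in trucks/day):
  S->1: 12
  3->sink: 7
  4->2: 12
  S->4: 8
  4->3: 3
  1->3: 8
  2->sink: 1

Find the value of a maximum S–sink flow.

Augment S->1->3->sink: bottleneck 7. Total 7.
Augment S->4->2->sink: bottleneck 1. Total 8.
No augmenting path remains in the residual graph.

8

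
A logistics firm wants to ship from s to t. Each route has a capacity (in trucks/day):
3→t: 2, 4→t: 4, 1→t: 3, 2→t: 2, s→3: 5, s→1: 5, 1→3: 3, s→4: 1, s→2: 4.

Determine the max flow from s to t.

Augment s→4→t: bottleneck 1. Total 1.
Augment s→1→t: bottleneck 3. Total 4.
Augment s→3→t: bottleneck 2. Total 6.
Augment s→2→t: bottleneck 2. Total 8.
No augmenting path remains in the residual graph.

8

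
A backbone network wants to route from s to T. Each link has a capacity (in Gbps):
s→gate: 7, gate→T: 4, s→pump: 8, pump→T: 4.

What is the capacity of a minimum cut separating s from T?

8

Max flow = 8 (via 2 augmenting paths).
In the residual at optimum, the set reachable from s is {gate, pump, s}.
Cut edges: pump→T (cap 4), gate→T (cap 4). Sum = 8.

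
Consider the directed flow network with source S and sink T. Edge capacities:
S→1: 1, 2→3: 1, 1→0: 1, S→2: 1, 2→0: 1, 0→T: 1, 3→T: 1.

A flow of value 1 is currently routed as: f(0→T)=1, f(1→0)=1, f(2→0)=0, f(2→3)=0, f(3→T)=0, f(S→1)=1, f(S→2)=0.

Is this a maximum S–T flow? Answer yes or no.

No

Residual path S→2→3→T has bottleneck 1 > 0.
Pushing 1 along it raises the flow to 2, so the given flow is not maximum.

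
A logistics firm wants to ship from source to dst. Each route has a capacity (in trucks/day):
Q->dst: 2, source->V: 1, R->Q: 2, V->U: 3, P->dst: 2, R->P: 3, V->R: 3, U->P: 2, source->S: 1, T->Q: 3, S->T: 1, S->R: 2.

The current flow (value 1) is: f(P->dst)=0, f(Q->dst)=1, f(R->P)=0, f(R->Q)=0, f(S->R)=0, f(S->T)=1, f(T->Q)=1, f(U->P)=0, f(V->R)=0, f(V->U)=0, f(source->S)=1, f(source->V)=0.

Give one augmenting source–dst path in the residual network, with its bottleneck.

Residual along source->V->R->Q->dst: source->V: 1, V->R: 3, R->Q: 2, Q->dst: 1.
Bottleneck = min = 1.

source->V->R->Q->dst, bottleneck 1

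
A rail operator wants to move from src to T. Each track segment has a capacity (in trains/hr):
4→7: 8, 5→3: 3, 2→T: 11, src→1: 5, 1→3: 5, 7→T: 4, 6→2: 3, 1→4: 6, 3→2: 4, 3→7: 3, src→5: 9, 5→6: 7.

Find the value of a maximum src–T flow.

11

Augment src→5→6→2→T: bottleneck 3. Total 3.
Augment src→5→3→2→T: bottleneck 3. Total 6.
Augment src→1→3→2→T: bottleneck 1. Total 7.
Augment src→1→3→7→T: bottleneck 3. Total 10.
Augment src→1→4→7→T: bottleneck 1. Total 11.
No augmenting path remains in the residual graph.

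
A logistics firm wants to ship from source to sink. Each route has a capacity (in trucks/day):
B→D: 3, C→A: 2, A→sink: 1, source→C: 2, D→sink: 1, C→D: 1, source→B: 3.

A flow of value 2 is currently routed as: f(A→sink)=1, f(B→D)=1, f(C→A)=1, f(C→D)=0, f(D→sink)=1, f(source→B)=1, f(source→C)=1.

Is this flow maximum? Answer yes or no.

Yes

Residual reachable from source: {A, B, C, D, source}; sink is not reachable.
Saturated cut: D→sink, A→sink with total capacity 2 = current flow value. Flow is maximum.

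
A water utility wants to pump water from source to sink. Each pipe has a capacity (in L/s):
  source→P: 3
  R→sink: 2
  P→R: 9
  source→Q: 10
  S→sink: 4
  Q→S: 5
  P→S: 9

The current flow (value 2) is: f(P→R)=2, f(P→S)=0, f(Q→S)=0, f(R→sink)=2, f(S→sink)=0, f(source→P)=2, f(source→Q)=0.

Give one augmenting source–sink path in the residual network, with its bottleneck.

source→P→S→sink, bottleneck 1

Residual along source→P→S→sink: source→P: 1, P→S: 9, S→sink: 4.
Bottleneck = min = 1.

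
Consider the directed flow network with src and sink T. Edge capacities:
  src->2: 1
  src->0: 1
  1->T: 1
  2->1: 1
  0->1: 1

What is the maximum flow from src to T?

Augment src->0->1->T: bottleneck 1. Total 1.
No augmenting path remains in the residual graph.

1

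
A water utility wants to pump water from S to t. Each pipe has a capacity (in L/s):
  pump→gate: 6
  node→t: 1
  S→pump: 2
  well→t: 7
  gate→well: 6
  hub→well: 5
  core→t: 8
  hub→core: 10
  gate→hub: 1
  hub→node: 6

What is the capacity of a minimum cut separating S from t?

2

Max flow = 2 (via 1 augmenting path).
In the residual at optimum, the set reachable from S is {S}.
Cut edges: S→pump (cap 2). Sum = 2.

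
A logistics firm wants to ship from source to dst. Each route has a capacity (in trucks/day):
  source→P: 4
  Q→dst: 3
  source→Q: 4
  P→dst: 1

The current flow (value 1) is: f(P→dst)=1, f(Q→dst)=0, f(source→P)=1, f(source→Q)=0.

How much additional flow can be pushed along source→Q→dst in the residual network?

3

Residual capacities along the path: source→Q: 4, Q→dst: 3.
Minimum is 3.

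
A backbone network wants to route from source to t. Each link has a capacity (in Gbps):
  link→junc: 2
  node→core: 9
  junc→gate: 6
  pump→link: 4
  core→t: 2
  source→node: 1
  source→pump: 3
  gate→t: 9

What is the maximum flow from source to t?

Augment source→node→core→t: bottleneck 1. Total 1.
Augment source→pump→link→junc→gate→t: bottleneck 2. Total 3.
No augmenting path remains in the residual graph.

3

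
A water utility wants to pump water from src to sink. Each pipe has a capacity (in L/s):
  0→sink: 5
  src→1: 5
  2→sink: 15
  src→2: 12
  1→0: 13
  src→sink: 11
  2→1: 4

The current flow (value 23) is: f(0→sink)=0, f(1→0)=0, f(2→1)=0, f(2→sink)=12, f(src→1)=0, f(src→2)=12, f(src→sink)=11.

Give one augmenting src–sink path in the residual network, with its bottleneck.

src→1→0→sink, bottleneck 5

Residual along src→1→0→sink: src→1: 5, 1→0: 13, 0→sink: 5.
Bottleneck = min = 5.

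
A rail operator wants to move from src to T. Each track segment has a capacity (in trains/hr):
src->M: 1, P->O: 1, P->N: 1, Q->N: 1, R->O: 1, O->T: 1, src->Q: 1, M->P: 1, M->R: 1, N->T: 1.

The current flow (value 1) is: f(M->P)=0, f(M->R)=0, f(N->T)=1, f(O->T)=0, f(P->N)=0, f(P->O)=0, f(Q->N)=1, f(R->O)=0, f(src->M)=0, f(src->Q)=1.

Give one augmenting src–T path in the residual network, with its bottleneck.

src->M->P->O->T, bottleneck 1

Residual along src->M->P->O->T: src->M: 1, M->P: 1, P->O: 1, O->T: 1.
Bottleneck = min = 1.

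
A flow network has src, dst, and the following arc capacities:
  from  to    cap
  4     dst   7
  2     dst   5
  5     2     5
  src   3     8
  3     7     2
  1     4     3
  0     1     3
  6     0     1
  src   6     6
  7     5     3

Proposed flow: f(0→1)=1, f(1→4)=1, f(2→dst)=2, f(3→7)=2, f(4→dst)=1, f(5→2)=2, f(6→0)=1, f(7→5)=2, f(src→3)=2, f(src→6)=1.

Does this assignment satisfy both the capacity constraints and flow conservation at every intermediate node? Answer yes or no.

Yes

Every edge has 0 ≤ f(e) ≤ cap(e).
At each intermediate node, inflow equals outflow.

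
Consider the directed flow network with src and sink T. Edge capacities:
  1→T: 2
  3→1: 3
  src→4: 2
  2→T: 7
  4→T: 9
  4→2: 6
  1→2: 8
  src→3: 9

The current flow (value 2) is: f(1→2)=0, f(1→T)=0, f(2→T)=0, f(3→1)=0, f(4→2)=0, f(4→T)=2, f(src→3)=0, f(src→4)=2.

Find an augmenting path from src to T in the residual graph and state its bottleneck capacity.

Residual along src→3→1→T: src→3: 9, 3→1: 3, 1→T: 2.
Bottleneck = min = 2.

src→3→1→T, bottleneck 2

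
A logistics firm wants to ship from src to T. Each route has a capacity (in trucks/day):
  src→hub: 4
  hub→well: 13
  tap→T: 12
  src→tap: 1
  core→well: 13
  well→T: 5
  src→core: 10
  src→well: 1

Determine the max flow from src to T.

Augment src→tap→T: bottleneck 1. Total 1.
Augment src→well→T: bottleneck 1. Total 2.
Augment src→hub→well→T: bottleneck 4. Total 6.
No augmenting path remains in the residual graph.

6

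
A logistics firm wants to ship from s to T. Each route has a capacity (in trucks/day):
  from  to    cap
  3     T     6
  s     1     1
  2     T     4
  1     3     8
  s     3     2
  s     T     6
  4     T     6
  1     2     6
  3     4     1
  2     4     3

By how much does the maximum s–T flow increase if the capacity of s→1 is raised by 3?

Original max flow = 9.
After raising cap(s→1), augmenting paths through that edge carry 3 more units.
New max flow = 12. Increase = 3.

3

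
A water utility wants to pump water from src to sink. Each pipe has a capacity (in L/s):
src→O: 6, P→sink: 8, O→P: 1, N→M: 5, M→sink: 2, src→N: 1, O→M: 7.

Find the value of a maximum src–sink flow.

3

Augment src→N→M→sink: bottleneck 1. Total 1.
Augment src→O→M→sink: bottleneck 1. Total 2.
Augment src→O→P→sink: bottleneck 1. Total 3.
No augmenting path remains in the residual graph.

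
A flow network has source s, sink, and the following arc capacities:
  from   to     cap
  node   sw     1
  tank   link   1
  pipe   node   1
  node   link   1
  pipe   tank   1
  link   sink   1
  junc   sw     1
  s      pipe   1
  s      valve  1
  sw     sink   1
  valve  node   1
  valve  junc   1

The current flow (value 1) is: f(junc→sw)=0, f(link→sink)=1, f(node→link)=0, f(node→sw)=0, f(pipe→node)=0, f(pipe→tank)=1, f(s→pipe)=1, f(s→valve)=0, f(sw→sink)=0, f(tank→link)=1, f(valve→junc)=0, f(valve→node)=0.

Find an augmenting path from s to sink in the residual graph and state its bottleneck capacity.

s→valve→node→sw→sink, bottleneck 1

Residual along s→valve→node→sw→sink: s→valve: 1, valve→node: 1, node→sw: 1, sw→sink: 1.
Bottleneck = min = 1.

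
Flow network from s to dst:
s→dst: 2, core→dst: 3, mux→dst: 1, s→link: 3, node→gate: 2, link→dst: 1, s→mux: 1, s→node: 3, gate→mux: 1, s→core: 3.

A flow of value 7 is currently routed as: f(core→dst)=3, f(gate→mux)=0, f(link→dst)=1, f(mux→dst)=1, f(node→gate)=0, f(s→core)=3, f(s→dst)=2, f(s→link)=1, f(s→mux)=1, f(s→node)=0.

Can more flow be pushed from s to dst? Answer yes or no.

No

Residual reachable from s: {gate, link, mux, node, s}; dst is not reachable.
Saturated cut: s→core, s→dst, mux→dst, link→dst with total capacity 7 = current flow value. Flow is maximum.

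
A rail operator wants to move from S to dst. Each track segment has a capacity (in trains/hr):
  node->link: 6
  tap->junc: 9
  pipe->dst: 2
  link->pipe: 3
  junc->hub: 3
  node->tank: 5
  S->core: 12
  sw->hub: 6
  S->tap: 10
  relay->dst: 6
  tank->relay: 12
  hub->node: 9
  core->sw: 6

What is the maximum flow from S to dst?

Augment S->core->sw->hub->node->link->pipe->dst: bottleneck 2. Total 2.
Augment S->core->sw->hub->node->tank->relay->dst: bottleneck 4. Total 6.
Augment S->tap->junc->hub->node->tank->relay->dst: bottleneck 1. Total 7.
No augmenting path remains in the residual graph.

7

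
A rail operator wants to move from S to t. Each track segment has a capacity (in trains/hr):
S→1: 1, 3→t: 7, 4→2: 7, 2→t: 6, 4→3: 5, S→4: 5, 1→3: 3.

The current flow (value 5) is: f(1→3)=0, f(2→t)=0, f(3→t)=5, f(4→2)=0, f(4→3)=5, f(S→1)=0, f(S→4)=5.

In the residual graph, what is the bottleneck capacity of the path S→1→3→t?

Residual capacities along the path: S→1: 1, 1→3: 3, 3→t: 2.
Minimum is 1.

1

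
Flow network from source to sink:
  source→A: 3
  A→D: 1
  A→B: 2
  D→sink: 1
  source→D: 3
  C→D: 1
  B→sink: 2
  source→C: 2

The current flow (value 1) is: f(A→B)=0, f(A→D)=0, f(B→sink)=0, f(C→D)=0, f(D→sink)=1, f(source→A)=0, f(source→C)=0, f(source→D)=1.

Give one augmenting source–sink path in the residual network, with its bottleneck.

source→A→B→sink, bottleneck 2

Residual along source→A→B→sink: source→A: 3, A→B: 2, B→sink: 2.
Bottleneck = min = 2.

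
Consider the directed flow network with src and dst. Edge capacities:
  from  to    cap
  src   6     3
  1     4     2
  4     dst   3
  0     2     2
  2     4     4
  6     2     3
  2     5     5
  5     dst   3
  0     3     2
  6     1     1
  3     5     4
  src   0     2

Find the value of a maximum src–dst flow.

5

Augment src→6→1→4→dst: bottleneck 1. Total 1.
Augment src→6→2→4→dst: bottleneck 2. Total 3.
Augment src→0→2→5→dst: bottleneck 2. Total 5.
No augmenting path remains in the residual graph.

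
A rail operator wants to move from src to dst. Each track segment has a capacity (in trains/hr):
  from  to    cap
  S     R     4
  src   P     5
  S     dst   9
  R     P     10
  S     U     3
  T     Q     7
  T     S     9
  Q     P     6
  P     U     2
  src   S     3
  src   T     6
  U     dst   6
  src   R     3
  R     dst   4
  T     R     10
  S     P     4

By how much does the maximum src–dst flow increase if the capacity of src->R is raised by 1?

1

Original max flow = 14.
After raising cap(src->R), augmenting paths through that edge carry 1 more unit.
New max flow = 15. Increase = 1.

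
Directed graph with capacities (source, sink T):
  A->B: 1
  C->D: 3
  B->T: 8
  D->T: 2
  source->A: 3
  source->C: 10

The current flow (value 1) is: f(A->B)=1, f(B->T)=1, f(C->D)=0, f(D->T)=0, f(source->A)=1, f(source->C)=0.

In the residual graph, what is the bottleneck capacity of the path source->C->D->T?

Residual capacities along the path: source->C: 10, C->D: 3, D->T: 2.
Minimum is 2.

2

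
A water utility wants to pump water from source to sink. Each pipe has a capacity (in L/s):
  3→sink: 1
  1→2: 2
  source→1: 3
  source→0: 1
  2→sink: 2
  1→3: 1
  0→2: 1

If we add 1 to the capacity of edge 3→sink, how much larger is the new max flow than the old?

0

Original max flow = 3.
Edge 3→sink does not cross the min cut (source side {0, 1, 2, source}), so extra capacity there cannot help.
New max flow = 3. Increase = 0.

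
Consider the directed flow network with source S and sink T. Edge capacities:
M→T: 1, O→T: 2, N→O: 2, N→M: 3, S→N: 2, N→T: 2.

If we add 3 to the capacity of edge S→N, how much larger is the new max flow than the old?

Original max flow = 2.
After raising cap(S→N), augmenting paths through that edge carry 3 more units.
New max flow = 5. Increase = 3.

3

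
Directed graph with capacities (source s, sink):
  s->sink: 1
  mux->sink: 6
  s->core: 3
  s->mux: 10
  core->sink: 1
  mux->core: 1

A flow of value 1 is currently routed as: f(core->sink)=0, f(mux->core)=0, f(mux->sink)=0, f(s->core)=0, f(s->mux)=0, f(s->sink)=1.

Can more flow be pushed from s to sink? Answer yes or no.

Yes

Residual path s->mux->sink has bottleneck 6 > 0.
Pushing 6 along it raises the flow to 7, so the given flow is not maximum.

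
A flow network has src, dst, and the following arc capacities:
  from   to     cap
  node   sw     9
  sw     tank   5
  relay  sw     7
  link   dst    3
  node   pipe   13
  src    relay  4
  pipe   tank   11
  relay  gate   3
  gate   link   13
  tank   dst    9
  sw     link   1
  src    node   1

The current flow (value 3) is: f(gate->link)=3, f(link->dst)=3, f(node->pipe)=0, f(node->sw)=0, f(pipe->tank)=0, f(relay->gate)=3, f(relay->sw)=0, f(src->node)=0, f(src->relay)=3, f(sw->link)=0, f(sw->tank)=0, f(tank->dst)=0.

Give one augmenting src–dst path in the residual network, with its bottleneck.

src->relay->sw->tank->dst, bottleneck 1

Residual along src->relay->sw->tank->dst: src->relay: 1, relay->sw: 7, sw->tank: 5, tank->dst: 9.
Bottleneck = min = 1.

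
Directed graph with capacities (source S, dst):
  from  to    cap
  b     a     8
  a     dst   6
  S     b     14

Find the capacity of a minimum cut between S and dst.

6

Max flow = 6 (via 1 augmenting path).
In the residual at optimum, the set reachable from S is {S, a, b}.
Cut edges: a→dst (cap 6). Sum = 6.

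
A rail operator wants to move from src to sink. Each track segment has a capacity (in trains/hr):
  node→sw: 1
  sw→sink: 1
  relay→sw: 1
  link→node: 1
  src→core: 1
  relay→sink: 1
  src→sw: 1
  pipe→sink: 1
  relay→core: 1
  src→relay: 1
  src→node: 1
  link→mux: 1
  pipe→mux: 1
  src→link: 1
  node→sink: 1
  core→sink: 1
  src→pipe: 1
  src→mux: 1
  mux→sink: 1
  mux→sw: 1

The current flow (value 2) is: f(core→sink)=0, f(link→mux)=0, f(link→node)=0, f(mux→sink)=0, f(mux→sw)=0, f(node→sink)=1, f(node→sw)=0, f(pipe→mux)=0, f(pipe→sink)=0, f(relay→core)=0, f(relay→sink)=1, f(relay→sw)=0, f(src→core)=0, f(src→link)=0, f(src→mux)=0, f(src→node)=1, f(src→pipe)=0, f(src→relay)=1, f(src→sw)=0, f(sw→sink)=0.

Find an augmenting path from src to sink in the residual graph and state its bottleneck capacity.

Residual along src→core→sink: src→core: 1, core→sink: 1.
Bottleneck = min = 1.

src→core→sink, bottleneck 1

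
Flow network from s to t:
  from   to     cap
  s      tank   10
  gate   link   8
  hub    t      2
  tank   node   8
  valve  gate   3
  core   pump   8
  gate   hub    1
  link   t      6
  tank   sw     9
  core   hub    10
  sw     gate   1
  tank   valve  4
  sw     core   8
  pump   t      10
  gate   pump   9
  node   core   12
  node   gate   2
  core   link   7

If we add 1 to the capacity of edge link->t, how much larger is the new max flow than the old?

Original max flow = 10.
Edge link->t does not cross the min cut (source side {s}), so extra capacity there cannot help.
New max flow = 10. Increase = 0.

0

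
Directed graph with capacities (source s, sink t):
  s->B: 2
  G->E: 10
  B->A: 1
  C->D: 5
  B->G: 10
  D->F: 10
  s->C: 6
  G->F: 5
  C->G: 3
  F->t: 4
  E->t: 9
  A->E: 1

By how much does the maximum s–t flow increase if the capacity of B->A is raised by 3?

Original max flow = 8.
Edge B->A does not cross the min cut (source side {s}), so extra capacity there cannot help.
New max flow = 8. Increase = 0.

0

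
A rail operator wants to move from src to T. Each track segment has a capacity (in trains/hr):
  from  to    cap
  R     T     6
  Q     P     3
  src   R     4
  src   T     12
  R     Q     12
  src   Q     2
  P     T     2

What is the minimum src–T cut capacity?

Max flow = 18 (via 3 augmenting paths).
In the residual at optimum, the set reachable from src is {src}.
Cut edges: src->R (cap 4), src->Q (cap 2), src->T (cap 12). Sum = 18.

18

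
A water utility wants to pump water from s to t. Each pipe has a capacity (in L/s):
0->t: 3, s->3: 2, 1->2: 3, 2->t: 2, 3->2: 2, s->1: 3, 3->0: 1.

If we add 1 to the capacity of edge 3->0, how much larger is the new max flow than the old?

Original max flow = 3.
After raising cap(3->0), augmenting paths through that edge carry 1 more unit.
New max flow = 4. Increase = 1.

1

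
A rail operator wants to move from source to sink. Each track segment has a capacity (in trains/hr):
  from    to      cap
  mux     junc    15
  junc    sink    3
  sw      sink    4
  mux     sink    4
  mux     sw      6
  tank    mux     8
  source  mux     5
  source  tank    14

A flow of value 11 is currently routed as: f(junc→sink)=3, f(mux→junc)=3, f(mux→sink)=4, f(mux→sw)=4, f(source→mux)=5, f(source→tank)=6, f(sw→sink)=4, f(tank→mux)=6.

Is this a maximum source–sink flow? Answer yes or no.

Residual reachable from source: {junc, mux, source, sw, tank}; sink is not reachable.
Saturated cut: mux→sink, sw→sink, junc→sink with total capacity 11 = current flow value. Flow is maximum.

Yes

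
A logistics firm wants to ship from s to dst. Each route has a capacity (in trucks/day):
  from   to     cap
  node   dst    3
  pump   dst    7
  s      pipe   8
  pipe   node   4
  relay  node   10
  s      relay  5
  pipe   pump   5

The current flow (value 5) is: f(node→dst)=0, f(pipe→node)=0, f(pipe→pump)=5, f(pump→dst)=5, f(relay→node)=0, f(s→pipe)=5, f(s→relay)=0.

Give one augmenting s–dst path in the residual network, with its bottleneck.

Residual along s→pipe→node→dst: s→pipe: 3, pipe→node: 4, node→dst: 3.
Bottleneck = min = 3.

s→pipe→node→dst, bottleneck 3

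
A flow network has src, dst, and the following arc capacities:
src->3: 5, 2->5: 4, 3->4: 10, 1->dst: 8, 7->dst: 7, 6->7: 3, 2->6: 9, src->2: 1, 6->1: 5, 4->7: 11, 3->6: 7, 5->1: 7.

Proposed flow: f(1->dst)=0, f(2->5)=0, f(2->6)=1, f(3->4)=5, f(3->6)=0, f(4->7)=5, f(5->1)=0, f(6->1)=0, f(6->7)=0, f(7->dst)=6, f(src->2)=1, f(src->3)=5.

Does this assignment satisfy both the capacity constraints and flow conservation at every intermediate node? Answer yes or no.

Conservation fails at 6: inflow 1 ≠ outflow 0.

No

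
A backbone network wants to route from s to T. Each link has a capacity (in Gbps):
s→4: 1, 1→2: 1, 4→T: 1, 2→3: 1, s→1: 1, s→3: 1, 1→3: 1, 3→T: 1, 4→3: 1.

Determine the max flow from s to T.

2

Augment s→4→T: bottleneck 1. Total 1.
Augment s→3→T: bottleneck 1. Total 2.
No augmenting path remains in the residual graph.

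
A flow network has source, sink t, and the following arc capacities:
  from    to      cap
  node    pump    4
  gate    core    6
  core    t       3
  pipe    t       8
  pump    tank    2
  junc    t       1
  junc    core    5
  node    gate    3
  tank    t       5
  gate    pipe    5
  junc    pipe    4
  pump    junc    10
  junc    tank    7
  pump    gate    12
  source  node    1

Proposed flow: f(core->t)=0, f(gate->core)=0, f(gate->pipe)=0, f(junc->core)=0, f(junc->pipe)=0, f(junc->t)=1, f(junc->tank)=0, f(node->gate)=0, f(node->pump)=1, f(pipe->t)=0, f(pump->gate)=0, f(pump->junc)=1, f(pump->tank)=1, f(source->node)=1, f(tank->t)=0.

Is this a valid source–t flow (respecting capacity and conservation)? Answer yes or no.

No

Conservation fails at pump: inflow 1 ≠ outflow 2.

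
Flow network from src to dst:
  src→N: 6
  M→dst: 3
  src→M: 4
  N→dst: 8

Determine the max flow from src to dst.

9

Augment src→M→dst: bottleneck 3. Total 3.
Augment src→N→dst: bottleneck 6. Total 9.
No augmenting path remains in the residual graph.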